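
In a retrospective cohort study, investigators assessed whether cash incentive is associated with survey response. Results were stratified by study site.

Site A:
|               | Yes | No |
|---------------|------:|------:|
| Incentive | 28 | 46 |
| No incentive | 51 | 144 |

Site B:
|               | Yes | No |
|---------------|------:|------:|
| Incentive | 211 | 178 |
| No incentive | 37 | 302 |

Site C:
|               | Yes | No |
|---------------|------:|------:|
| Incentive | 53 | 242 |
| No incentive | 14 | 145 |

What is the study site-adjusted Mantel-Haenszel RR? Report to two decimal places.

RR_MH = Σ(aᵢ·n₀ᵢ/nᵢ) / Σ(cᵢ·n₁ᵢ/nᵢ), with n₁ᵢ = aᵢ+bᵢ (exposed), n₀ᵢ = cᵢ+dᵢ (unexposed), nᵢ = n₁ᵢ+n₀ᵢ.
Stratum 1 (Site A): n₁ = 74, n₀ = 195, n = 269; a·n₀/n = 28·195/269 = 20.2974; c·n₁/n = 51·74/269 = 14.0297
Stratum 2 (Site B): n₁ = 389, n₀ = 339, n = 728; a·n₀/n = 211·339/728 = 98.2541; c·n₁/n = 37·389/728 = 19.7706
Stratum 3 (Site C): n₁ = 295, n₀ = 159, n = 454; a·n₀/n = 53·159/454 = 18.5617; c·n₁/n = 14·295/454 = 9.0969
RR_MH = (20.2974 + 98.2541 + 18.5617) / (14.0297 + 19.7706 + 9.0969) = 137.1132 / 42.8973 = 3.19632

3.20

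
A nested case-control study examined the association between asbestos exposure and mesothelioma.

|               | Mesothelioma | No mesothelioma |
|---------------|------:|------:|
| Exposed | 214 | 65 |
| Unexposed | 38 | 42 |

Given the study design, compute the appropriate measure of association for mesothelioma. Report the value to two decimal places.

Cells: a = 214, b = 65, c = 38, d = 42.
This is a nested case-control study: participants were sampled on outcome status, so risks in the source population cannot be estimated directly — relative risk is not valid here. The odds ratio is the appropriate measure.
OR = (a·d)/(b·c) = (214 × 42) / (65 × 38) = 8988 / 2470 = 3.63887

3.64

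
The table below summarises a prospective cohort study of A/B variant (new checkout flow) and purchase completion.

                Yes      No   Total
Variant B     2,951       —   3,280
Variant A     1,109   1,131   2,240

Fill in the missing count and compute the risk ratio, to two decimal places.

The missing cell is in the exposed row: 3280 − 2951 = 329.
So a = 2951, b = 329, c = 1109, d = 1131.
RR = [a/(a+b)] / [c/(c+d)] = (2951/3280) / (1109/2240) = 0.89970/0.49509 = 1.81724

1.82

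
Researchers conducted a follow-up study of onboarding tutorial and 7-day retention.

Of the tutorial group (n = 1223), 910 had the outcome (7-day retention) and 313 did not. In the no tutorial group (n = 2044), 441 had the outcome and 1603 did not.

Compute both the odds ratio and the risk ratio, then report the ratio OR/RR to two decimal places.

From the description: a = 910, b = 313, c = 441, d = 1603.
OR = (910·1603)/(313·441) = 1458730/138033 = 10.56798
Risk in exposed = 910/1223 = 0.74407; risk in unexposed = 441/2044 = 0.21575; RR = 3.44871
OR/RR = 10.56798 / 3.44871 = 3.06432
The outcome is not rare, so the OR lies further from 1 than the RR.

3.06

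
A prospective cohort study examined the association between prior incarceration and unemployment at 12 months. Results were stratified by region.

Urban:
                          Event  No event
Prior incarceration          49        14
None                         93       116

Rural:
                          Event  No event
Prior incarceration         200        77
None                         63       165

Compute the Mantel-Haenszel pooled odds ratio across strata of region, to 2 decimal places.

OR_MH = Σ(aᵢdᵢ/nᵢ) / Σ(bᵢcᵢ/nᵢ), where nᵢ is the stratum total.
Stratum 1 (Urban): n = 272; a·d/n = 49·116/272 = 20.8971; b·c/n = 14·93/272 = 4.7868
Stratum 2 (Rural): n = 505; a·d/n = 200·165/505 = 65.3465; b·c/n = 77·63/505 = 9.6059
OR_MH = (20.8971 + 65.3465) / (4.7868 + 9.6059) = 86.2436 / 14.3927 = 5.99217

5.99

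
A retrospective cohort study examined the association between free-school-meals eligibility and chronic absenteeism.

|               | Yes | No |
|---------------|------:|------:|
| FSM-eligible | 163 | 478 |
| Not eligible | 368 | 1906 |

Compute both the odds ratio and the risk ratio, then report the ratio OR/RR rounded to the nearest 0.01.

1.12

Cells: a = 163, b = 478, c = 368, d = 1906.
OR = (163·1906)/(478·368) = 310678/175904 = 1.76618
Risk in exposed = 163/641 = 0.25429; risk in unexposed = 368/2274 = 0.16183; RR = 1.57135
OR/RR = 1.76618 / 1.57135 = 1.12399
The outcome is not rare, so the OR lies further from 1 than the RR.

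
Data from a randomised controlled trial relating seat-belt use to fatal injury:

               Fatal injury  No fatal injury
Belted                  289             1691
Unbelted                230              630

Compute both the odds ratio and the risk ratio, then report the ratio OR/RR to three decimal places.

Cells: a = 289, b = 1691, c = 230, d = 630.
OR = (289·630)/(1691·230) = 182070/388930 = 0.46813
Risk in exposed = 289/1980 = 0.14596; risk in unexposed = 230/860 = 0.26744; RR = 0.54576
OR/RR = 0.46813 / 0.54576 = 0.85776
The outcome is not rare, so the OR lies further from 1 than the RR.

0.858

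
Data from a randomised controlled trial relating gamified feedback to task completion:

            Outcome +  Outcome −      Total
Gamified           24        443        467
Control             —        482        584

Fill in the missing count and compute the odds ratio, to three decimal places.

The missing cell is in the unexposed row: 584 − 482 = 102.
So a = 24, b = 443, c = 102, d = 482.
OR = (a·d)/(b·c) = (24 × 482) / (443 × 102) = 11568 / 45186 = 0.25601

0.256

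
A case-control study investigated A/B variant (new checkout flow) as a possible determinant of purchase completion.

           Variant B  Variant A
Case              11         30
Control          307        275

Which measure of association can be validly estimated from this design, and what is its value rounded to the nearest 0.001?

Reading the table with exposure as columns: a = 11 (Variant B, case), b = 307 (Variant B, non-case), c = 30 (Variant A, case), d = 275.
This is a case-control study: participants were sampled on outcome status, so risks in the source population cannot be estimated directly — relative risk is not valid here. The odds ratio is the appropriate measure.
OR = (a·d)/(b·c) = (11 × 275) / (307 × 30) = 3025 / 9210 = 0.32845

0.328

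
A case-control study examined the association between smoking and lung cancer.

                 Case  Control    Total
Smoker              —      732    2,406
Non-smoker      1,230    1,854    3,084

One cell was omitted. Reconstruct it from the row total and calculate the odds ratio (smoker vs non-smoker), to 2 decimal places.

The missing cell is in the exposed row: 2406 − 732 = 1674.
So a = 1674, b = 732, c = 1230, d = 1854.
OR = (a·d)/(b·c) = (1674 × 1854) / (732 × 1230) = 3103596 / 900360 = 3.44706

3.45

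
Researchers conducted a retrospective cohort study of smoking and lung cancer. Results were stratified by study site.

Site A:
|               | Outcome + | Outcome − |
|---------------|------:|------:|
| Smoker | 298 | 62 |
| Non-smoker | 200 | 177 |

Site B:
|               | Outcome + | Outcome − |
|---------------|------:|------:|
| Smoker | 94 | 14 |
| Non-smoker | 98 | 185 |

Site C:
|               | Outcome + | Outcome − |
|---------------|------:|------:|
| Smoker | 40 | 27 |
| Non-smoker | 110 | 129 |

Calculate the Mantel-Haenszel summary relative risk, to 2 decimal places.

RR_MH = Σ(aᵢ·n₀ᵢ/nᵢ) / Σ(cᵢ·n₁ᵢ/nᵢ), with n₁ᵢ = aᵢ+bᵢ (exposed), n₀ᵢ = cᵢ+dᵢ (unexposed), nᵢ = n₁ᵢ+n₀ᵢ.
Stratum 1 (Site A): n₁ = 360, n₀ = 377, n = 737; a·n₀/n = 298·377/737 = 152.4369; c·n₁/n = 200·360/737 = 97.6934
Stratum 2 (Site B): n₁ = 108, n₀ = 283, n = 391; a·n₀/n = 94·283/391 = 68.0358; c·n₁/n = 98·108/391 = 27.0691
Stratum 3 (Site C): n₁ = 67, n₀ = 239, n = 306; a·n₀/n = 40·239/306 = 31.2418; c·n₁/n = 110·67/306 = 24.0850
RR_MH = (152.4369 + 68.0358 + 31.2418) / (97.6934 + 27.0691 + 24.0850) = 251.7145 / 148.8474 = 1.69109

1.69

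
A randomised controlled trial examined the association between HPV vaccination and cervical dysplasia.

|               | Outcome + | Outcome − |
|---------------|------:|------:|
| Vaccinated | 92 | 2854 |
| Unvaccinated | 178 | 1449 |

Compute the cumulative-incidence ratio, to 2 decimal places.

0.29

Cells: a = 92, b = 2854, c = 178, d = 1449.
Risk in exposed = 92/2946 = 0.03123; risk in unexposed = 178/1627 = 0.10940.
RR = 0.03123 / 0.10940 = 0.28545
The risk is 71% lower among the exposed than among the unexposed.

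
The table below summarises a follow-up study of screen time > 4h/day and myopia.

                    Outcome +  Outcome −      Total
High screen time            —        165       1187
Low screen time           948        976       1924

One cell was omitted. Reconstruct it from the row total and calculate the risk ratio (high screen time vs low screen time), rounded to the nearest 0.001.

1.747

The missing cell is in the exposed row: 1187 − 165 = 1022.
So a = 1022, b = 165, c = 948, d = 976.
RR = [a/(a+b)] / [c/(c+d)] = (1022/1187) / (948/1924) = 0.86099/0.49272 = 1.74742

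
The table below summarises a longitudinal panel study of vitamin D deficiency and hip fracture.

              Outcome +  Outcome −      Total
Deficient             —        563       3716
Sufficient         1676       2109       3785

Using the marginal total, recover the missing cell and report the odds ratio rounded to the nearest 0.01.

7.05

The missing cell is in the exposed row: 3716 − 563 = 3153.
So a = 3153, b = 563, c = 1676, d = 2109.
OR = (a·d)/(b·c) = (3153 × 2109) / (563 × 1676) = 6649677 / 943588 = 7.04723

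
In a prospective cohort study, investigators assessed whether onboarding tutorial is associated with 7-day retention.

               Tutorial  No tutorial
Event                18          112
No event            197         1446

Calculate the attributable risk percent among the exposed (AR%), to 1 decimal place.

Reading the table with exposure as columns: a = 18 (Tutorial, case), b = 197 (Tutorial, non-case), c = 112 (No tutorial, case), d = 1446.
Risk in exposed = 18/215 = 0.08372; risk in unexposed = 112/1558 = 0.07189.
RR = 0.08372/0.07189 = 1.16462
AR% = (RR − 1)/RR × 100 = (1.16462 − 1)/1.16462 × 100 = 14.1349%

14.1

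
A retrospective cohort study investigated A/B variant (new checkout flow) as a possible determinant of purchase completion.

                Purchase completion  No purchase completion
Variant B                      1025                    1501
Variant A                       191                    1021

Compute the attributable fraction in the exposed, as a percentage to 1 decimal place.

61.2

Cells: a = 1025, b = 1501, c = 191, d = 1021.
Risk in exposed = 1025/2526 = 0.40578; risk in unexposed = 191/1212 = 0.15759.
RR = 0.40578/0.15759 = 2.57490
AR% = (RR − 1)/RR × 100 = (2.57490 − 1)/2.57490 × 100 = 61.1635%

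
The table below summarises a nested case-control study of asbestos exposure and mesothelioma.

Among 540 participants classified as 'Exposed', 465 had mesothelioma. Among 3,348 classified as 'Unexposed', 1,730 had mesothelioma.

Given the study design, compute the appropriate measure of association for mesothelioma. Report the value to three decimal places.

From the description: a = 465, b = 75, c = 1730, d = 1618.
This is a nested case-control study: participants were sampled on outcome status, so risks in the source population cannot be estimated directly — relative risk is not valid here. The odds ratio is the appropriate measure.
OR = (a·d)/(b·c) = (465 × 1618) / (75 × 1730) = 752370 / 129750 = 5.79861

5.799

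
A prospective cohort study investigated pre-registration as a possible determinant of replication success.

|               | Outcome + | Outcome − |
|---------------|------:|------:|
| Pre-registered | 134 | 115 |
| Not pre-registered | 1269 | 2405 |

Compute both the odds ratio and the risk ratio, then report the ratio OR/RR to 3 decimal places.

Cells: a = 134, b = 115, c = 1269, d = 2405.
OR = (134·2405)/(115·1269) = 322270/145935 = 2.20831
Risk in exposed = 134/249 = 0.53815; risk in unexposed = 1269/3674 = 0.34540; RR = 1.55806
OR/RR = 2.20831 / 1.55806 = 1.41735
The outcome is not rare, so the OR lies further from 1 than the RR.

1.417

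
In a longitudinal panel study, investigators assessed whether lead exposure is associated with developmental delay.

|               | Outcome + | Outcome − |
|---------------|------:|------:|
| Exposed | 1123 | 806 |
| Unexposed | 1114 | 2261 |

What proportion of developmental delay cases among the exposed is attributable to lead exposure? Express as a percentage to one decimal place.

43.3

Cells: a = 1123, b = 806, c = 1114, d = 2261.
Risk in exposed = 1123/1929 = 0.58217; risk in unexposed = 1114/3375 = 0.33007.
RR = 0.58217/0.33007 = 1.76375
AR% = (RR − 1)/RR × 100 = (1.76375 − 1)/1.76375 × 100 = 43.3025%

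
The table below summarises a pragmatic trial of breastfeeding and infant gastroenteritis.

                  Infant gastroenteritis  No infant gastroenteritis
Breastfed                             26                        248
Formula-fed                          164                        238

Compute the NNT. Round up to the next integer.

Risk in treated group = 26/274 = 0.09489; risk in control = 164/402 = 0.40796.
Absolute risk reduction = 0.40796 − 0.09489 = 0.31307
NNT = 1 / ARR = 1 / 0.31307 = 3.194 → round up → 4

4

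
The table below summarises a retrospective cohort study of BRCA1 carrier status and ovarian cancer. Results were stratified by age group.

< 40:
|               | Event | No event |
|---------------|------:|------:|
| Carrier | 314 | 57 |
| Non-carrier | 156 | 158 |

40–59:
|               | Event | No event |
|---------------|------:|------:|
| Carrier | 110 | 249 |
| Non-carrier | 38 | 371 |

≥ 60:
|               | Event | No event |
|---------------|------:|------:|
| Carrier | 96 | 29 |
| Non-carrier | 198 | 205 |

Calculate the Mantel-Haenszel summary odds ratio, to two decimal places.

OR_MH = Σ(aᵢdᵢ/nᵢ) / Σ(bᵢcᵢ/nᵢ), where nᵢ is the stratum total.
Stratum 1 (< 40): n = 685; a·d/n = 314·158/685 = 72.4263; b·c/n = 57·156/685 = 12.9810
Stratum 2 (40–59): n = 768; a·d/n = 110·371/768 = 53.1380; b·c/n = 249·38/768 = 12.3203
Stratum 3 (≥ 60): n = 528; a·d/n = 96·205/528 = 37.2727; b·c/n = 29·198/528 = 10.8750
OR_MH = (72.4263 + 53.1380 + 37.2727) / (12.9810 + 12.3203 + 10.8750) = 162.8370 / 36.1763 = 4.50120

4.50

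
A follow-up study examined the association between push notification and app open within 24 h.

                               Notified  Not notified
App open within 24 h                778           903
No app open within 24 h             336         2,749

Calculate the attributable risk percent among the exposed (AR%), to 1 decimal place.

64.6

Reading the table with exposure as columns: a = 778 (Notified, case), b = 336 (Notified, non-case), c = 903 (Not notified, case), d = 2749.
Risk in exposed = 778/1114 = 0.69838; risk in unexposed = 903/3652 = 0.24726.
RR = 0.69838/0.24726 = 2.82447
AR% = (RR − 1)/RR × 100 = (2.82447 − 1)/2.82447 × 100 = 64.5952%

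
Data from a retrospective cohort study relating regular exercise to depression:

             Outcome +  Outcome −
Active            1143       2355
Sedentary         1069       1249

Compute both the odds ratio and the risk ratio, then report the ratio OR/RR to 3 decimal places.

0.800

Cells: a = 1143, b = 2355, c = 1069, d = 1249.
OR = (1143·1249)/(2355·1069) = 1427607/2517495 = 0.56707
Risk in exposed = 1143/3498 = 0.32676; risk in unexposed = 1069/2318 = 0.46117; RR = 0.70854
OR/RR = 0.56707 / 0.70854 = 0.80035
The outcome is not rare, so the OR lies further from 1 than the RR.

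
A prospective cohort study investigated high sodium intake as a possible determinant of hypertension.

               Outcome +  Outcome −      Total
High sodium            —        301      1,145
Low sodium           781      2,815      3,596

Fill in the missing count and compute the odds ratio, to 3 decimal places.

10.107

The missing cell is in the exposed row: 1145 − 301 = 844.
So a = 844, b = 301, c = 781, d = 2815.
OR = (a·d)/(b·c) = (844 × 2815) / (301 × 781) = 2375860 / 235081 = 10.10656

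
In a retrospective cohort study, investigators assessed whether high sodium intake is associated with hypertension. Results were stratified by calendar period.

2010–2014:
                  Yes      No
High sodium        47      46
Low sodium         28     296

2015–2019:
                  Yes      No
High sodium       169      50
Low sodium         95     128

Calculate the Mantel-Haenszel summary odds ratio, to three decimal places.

5.949

OR_MH = Σ(aᵢdᵢ/nᵢ) / Σ(bᵢcᵢ/nᵢ), where nᵢ is the stratum total.
Stratum 1 (2010–2014): n = 417; a·d/n = 47·296/417 = 33.3621; b·c/n = 46·28/417 = 3.0887
Stratum 2 (2015–2019): n = 442; a·d/n = 169·128/442 = 48.9412; b·c/n = 50·95/442 = 10.7466
OR_MH = (33.3621 + 48.9412) / (3.0887 + 10.7466) = 82.3033 / 13.8353 = 5.94877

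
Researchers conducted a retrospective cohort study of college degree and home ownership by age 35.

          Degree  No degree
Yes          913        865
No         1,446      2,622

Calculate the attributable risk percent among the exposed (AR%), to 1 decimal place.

Reading the table with exposure as columns: a = 913 (Degree, case), b = 1446 (Degree, non-case), c = 865 (No degree, case), d = 2622.
Risk in exposed = 913/2359 = 0.38703; risk in unexposed = 865/3487 = 0.24806.
RR = 0.38703/0.24806 = 1.56019
AR% = (RR − 1)/RR × 100 = (1.56019 − 1)/1.56019 × 100 = 35.9054%

35.9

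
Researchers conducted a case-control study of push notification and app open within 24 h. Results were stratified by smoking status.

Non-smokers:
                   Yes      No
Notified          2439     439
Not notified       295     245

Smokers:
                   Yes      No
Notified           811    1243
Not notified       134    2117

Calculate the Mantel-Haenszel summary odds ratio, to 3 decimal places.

OR_MH = Σ(aᵢdᵢ/nᵢ) / Σ(bᵢcᵢ/nᵢ), where nᵢ is the stratum total.
Stratum 1 (Non-smokers): n = 3418; a·d/n = 2439·245/3418 = 174.8259; b·c/n = 439·295/3418 = 37.8891
Stratum 2 (Smokers): n = 4305; a·d/n = 811·2117/4305 = 398.8123; b·c/n = 1243·134/4305 = 38.6904
OR_MH = (174.8259 + 398.8123) / (37.8891 + 38.6904) = 573.6382 / 76.5795 = 7.49076

7.491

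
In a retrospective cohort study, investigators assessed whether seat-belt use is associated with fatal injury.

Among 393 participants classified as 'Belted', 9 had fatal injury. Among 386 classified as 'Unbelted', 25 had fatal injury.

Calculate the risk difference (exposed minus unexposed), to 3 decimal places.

From the description: a = 9, b = 384, c = 25, d = 361.
Risk in exposed = 9/393 = 0.022901; risk in unexposed = 25/386 = 0.064767.
Risk difference = 0.022901 − 0.064767 = -0.041866

-0.042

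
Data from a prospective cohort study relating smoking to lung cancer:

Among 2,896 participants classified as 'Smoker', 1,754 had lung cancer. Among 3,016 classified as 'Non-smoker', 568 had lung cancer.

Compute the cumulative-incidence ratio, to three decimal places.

3.216

From the description: a = 1754, b = 1142, c = 568, d = 2448.
Risk in exposed = 1754/2896 = 0.60566; risk in unexposed = 568/3016 = 0.18833.
RR = 0.60566 / 0.18833 = 3.21599
The risk among the exposed is 3.22 times that among the unexposed.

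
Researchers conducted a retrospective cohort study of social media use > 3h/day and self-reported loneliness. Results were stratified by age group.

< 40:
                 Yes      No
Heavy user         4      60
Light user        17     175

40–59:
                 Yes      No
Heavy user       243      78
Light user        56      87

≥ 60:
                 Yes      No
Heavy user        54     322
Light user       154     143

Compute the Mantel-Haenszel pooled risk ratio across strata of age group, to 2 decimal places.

RR_MH = Σ(aᵢ·n₀ᵢ/nᵢ) / Σ(cᵢ·n₁ᵢ/nᵢ), with n₁ᵢ = aᵢ+bᵢ (exposed), n₀ᵢ = cᵢ+dᵢ (unexposed), nᵢ = n₁ᵢ+n₀ᵢ.
Stratum 1 (< 40): n₁ = 64, n₀ = 192, n = 256; a·n₀/n = 4·192/256 = 3.0000; c·n₁/n = 17·64/256 = 4.2500
Stratum 2 (40–59): n₁ = 321, n₀ = 143, n = 464; a·n₀/n = 243·143/464 = 74.8901; c·n₁/n = 56·321/464 = 38.7414
Stratum 3 (≥ 60): n₁ = 376, n₀ = 297, n = 673; a·n₀/n = 54·297/673 = 23.8306; c·n₁/n = 154·376/673 = 86.0386
RR_MH = (3.0000 + 74.8901 + 23.8306) / (4.2500 + 38.7414 + 86.0386) = 101.7207 / 129.0300 = 0.78835

0.79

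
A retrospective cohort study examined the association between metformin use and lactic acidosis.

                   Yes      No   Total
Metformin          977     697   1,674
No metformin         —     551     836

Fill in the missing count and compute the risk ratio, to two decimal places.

1.71

The missing cell is in the unexposed row: 836 − 551 = 285.
So a = 977, b = 697, c = 285, d = 551.
RR = [a/(a+b)] / [c/(c+d)] = (977/1674) / (285/836) = 0.58363/0.34091 = 1.71199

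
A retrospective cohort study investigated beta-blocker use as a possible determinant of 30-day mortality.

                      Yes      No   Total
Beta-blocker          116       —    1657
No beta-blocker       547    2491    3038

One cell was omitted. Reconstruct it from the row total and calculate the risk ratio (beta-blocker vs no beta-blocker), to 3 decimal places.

0.389

The missing cell is in the exposed row: 1657 − 116 = 1541.
So a = 116, b = 1541, c = 547, d = 2491.
RR = [a/(a+b)] / [c/(c+d)] = (116/1657) / (547/3038) = 0.07001/0.18005 = 0.38881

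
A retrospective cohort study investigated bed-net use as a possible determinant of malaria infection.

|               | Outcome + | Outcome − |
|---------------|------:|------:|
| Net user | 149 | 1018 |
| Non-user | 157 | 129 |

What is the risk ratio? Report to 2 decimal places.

0.23

Cells: a = 149, b = 1018, c = 157, d = 129.
Risk in exposed = 149/1167 = 0.12768; risk in unexposed = 157/286 = 0.54895.
RR = 0.12768 / 0.54895 = 0.23259
The risk is 77% lower among the exposed than among the unexposed.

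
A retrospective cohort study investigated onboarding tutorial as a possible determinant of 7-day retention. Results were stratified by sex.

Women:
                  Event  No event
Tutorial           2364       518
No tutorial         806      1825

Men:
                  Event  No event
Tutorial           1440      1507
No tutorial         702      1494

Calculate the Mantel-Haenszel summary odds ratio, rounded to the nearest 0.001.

OR_MH = Σ(aᵢdᵢ/nᵢ) / Σ(bᵢcᵢ/nᵢ), where nᵢ is the stratum total.
Stratum 1 (Women): n = 5513; a·d/n = 2364·1825/5513 = 782.5685; b·c/n = 518·806/5513 = 75.7315
Stratum 2 (Men): n = 5143; a·d/n = 1440·1494/5143 = 418.3084; b·c/n = 1507·702/5143 = 205.6998
OR_MH = (782.5685 + 418.3084) / (75.7315 + 205.6998) = 1200.8769 / 281.4313 = 4.26703

4.267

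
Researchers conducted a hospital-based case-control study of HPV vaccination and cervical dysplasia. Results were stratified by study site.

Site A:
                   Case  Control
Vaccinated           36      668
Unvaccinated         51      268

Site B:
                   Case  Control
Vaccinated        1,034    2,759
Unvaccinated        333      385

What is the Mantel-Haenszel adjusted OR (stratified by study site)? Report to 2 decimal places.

OR_MH = Σ(aᵢdᵢ/nᵢ) / Σ(bᵢcᵢ/nᵢ), where nᵢ is the stratum total.
Stratum 1 (Site A): n = 1023; a·d/n = 36·268/1023 = 9.4311; b·c/n = 668·51/1023 = 33.3021
Stratum 2 (Site B): n = 4511; a·d/n = 1034·385/4511 = 88.2487; b·c/n = 2759·333/4511 = 203.6681
OR_MH = (9.4311 + 88.2487) / (33.3021 + 203.6681) = 97.6798 / 236.9702 = 0.41220

0.41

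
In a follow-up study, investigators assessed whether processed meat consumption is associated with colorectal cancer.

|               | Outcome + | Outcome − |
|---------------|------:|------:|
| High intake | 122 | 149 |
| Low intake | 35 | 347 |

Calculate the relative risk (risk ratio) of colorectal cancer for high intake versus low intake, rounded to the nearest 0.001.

Cells: a = 122, b = 149, c = 35, d = 347.
Risk in exposed = 122/271 = 0.45018; risk in unexposed = 35/382 = 0.09162.
RR = 0.45018 / 0.09162 = 4.91344
The risk among the exposed is 4.91 times that among the unexposed.

4.913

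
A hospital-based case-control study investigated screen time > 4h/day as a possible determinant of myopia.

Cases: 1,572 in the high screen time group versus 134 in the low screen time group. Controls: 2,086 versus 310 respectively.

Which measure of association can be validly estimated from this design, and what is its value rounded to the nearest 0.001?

From the description: a = 1572, b = 2086, c = 134, d = 310.
This is a hospital-based case-control study: participants were sampled on outcome status, so risks in the source population cannot be estimated directly — relative risk is not valid here. The odds ratio is the appropriate measure.
OR = (a·d)/(b·c) = (1572 × 310) / (2086 × 134) = 487320 / 279524 = 1.74339

1.743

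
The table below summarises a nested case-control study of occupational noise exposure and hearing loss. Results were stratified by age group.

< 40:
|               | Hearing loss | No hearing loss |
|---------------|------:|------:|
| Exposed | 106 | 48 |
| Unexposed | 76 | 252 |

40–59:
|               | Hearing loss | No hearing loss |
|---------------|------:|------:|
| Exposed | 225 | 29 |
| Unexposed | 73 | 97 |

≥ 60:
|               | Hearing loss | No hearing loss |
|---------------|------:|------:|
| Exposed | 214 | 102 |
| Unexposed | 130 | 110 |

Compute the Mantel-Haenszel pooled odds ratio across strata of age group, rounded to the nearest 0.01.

4.10

OR_MH = Σ(aᵢdᵢ/nᵢ) / Σ(bᵢcᵢ/nᵢ), where nᵢ is the stratum total.
Stratum 1 (< 40): n = 482; a·d/n = 106·252/482 = 55.4191; b·c/n = 48·76/482 = 7.5685
Stratum 2 (40–59): n = 424; a·d/n = 225·97/424 = 51.4741; b·c/n = 29·73/424 = 4.9929
Stratum 3 (≥ 60): n = 556; a·d/n = 214·110/556 = 42.3381; b·c/n = 102·130/556 = 23.8489
OR_MH = (55.4191 + 51.4741 + 42.3381) / (7.5685 + 4.9929 + 23.8489) = 149.2313 / 36.4103 = 4.09860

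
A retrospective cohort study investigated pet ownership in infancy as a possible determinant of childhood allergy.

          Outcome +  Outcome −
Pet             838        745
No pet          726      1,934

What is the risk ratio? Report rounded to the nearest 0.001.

Cells: a = 838, b = 745, c = 726, d = 1934.
Risk in exposed = 838/1583 = 0.52937; risk in unexposed = 726/2660 = 0.27293.
RR = 0.52937 / 0.27293 = 1.93958
The risk among the exposed is 1.94 times that among the unexposed.

1.940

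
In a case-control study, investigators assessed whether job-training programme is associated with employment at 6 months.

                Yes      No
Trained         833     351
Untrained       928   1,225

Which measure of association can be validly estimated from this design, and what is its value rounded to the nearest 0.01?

Cells: a = 833, b = 351, c = 928, d = 1225.
This is a case-control study: participants were sampled on outcome status, so risks in the source population cannot be estimated directly — relative risk is not valid here. The odds ratio is the appropriate measure.
OR = (a·d)/(b·c) = (833 × 1225) / (351 × 928) = 1020425 / 325728 = 3.13275

3.13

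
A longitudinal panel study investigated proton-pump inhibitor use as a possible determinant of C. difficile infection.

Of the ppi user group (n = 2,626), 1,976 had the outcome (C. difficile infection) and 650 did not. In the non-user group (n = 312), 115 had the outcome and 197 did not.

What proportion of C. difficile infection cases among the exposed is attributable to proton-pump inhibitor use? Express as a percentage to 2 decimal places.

51.02

From the description: a = 1976, b = 650, c = 115, d = 197.
Risk in exposed = 1976/2626 = 0.75248; risk in unexposed = 115/312 = 0.36859.
RR = 0.75248/0.36859 = 2.04150
AR% = (RR − 1)/RR × 100 = (2.04150 − 1)/2.04150 × 100 = 51.0164%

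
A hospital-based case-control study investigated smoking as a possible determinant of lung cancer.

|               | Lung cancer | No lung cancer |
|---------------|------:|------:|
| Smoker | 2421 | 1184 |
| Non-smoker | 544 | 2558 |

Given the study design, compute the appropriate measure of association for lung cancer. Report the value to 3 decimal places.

Cells: a = 2421, b = 1184, c = 544, d = 2558.
This is a hospital-based case-control study: participants were sampled on outcome status, so risks in the source population cannot be estimated directly — relative risk is not valid here. The odds ratio is the appropriate measure.
OR = (a·d)/(b·c) = (2421 × 2558) / (1184 × 544) = 6192918 / 644096 = 9.61490

9.615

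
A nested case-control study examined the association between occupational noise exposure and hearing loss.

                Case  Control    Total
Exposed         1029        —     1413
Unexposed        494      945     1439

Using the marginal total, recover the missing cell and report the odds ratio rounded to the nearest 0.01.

The missing cell is in the exposed row: 1413 − 1029 = 384.
So a = 1029, b = 384, c = 494, d = 945.
OR = (a·d)/(b·c) = (1029 × 945) / (384 × 494) = 972405 / 189696 = 5.12612

5.13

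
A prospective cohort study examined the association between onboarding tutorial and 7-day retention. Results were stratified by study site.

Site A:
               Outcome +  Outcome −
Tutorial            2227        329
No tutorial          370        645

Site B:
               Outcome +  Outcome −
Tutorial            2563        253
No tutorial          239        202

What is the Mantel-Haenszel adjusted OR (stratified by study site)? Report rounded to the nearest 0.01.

10.66

OR_MH = Σ(aᵢdᵢ/nᵢ) / Σ(bᵢcᵢ/nᵢ), where nᵢ is the stratum total.
Stratum 1 (Site A): n = 3571; a·d/n = 2227·645/3571 = 402.2445; b·c/n = 329·370/3571 = 34.0885
Stratum 2 (Site B): n = 3257; a·d/n = 2563·202/3257 = 158.9579; b·c/n = 253·239/3257 = 18.5652
OR_MH = (402.2445 + 158.9579) / (34.0885 + 18.5652) = 561.2024 / 52.6537 = 10.65836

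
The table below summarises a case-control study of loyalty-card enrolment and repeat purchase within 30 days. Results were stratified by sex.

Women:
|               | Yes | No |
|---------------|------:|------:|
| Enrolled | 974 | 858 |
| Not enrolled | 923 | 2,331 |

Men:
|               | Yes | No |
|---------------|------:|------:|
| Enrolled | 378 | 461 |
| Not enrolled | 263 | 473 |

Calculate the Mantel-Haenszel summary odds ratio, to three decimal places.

OR_MH = Σ(aᵢdᵢ/nᵢ) / Σ(bᵢcᵢ/nᵢ), where nᵢ is the stratum total.
Stratum 1 (Women): n = 5086; a·d/n = 974·2331/5086 = 446.4007; b·c/n = 858·923/5086 = 155.7086
Stratum 2 (Men): n = 1575; a·d/n = 378·473/1575 = 113.5200; b·c/n = 461·263/1575 = 76.9797
OR_MH = (446.4007 + 113.5200) / (155.7086 + 76.9797) = 559.9207 / 232.6883 = 2.40631

2.406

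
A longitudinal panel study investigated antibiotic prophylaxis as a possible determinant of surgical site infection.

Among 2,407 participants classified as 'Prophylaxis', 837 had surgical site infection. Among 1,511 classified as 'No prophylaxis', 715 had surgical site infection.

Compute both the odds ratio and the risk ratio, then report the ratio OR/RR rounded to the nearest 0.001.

0.808

From the description: a = 837, b = 1570, c = 715, d = 796.
OR = (837·796)/(1570·715) = 666252/1122550 = 0.59352
Risk in exposed = 837/2407 = 0.34774; risk in unexposed = 715/1511 = 0.47320; RR = 0.73487
OR/RR = 0.59352 / 0.73487 = 0.80765
The outcome is not rare, so the OR lies further from 1 than the RR.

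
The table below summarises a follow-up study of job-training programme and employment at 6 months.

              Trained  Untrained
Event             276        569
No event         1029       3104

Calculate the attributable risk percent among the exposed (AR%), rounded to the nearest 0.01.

26.75

Reading the table with exposure as columns: a = 276 (Trained, case), b = 1029 (Trained, non-case), c = 569 (Untrained, case), d = 3104.
Risk in exposed = 276/1305 = 0.21149; risk in unexposed = 569/3673 = 0.15491.
RR = 0.21149/0.15491 = 1.36523
AR% = (RR − 1)/RR × 100 = (1.36523 − 1)/1.36523 × 100 = 26.7525%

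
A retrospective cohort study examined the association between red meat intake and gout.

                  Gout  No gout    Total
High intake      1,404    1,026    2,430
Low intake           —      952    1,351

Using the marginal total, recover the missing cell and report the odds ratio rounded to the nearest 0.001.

The missing cell is in the unexposed row: 1351 − 952 = 399.
So a = 1404, b = 1026, c = 399, d = 952.
OR = (a·d)/(b·c) = (1404 × 952) / (1026 × 399) = 1336608 / 409374 = 3.26500

3.265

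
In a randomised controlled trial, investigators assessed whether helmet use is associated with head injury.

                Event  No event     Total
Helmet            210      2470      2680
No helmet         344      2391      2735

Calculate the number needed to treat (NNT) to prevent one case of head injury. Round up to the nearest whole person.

22

Risk in treated group = 210/2680 = 0.07836; risk in control = 344/2735 = 0.12578.
Absolute risk reduction = 0.12578 − 0.07836 = 0.04742
NNT = 1 / ARR = 1 / 0.04742 = 21.089 → round up → 22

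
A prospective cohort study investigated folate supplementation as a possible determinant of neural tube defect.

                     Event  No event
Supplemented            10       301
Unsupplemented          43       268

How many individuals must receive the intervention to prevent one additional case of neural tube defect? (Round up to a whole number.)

10

Risk in treated group = 10/311 = 0.03215; risk in control = 43/311 = 0.13826.
Absolute risk reduction = 0.13826 − 0.03215 = 0.10611
NNT = 1 / ARR = 1 / 0.10611 = 9.424 → round up → 10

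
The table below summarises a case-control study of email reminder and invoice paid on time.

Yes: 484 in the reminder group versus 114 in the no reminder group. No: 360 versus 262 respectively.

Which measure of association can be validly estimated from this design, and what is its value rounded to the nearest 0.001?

From the description: a = 484, b = 360, c = 114, d = 262.
This is a case-control study: participants were sampled on outcome status, so risks in the source population cannot be estimated directly — relative risk is not valid here. The odds ratio is the appropriate measure.
OR = (a·d)/(b·c) = (484 × 262) / (360 × 114) = 126808 / 41040 = 3.08986

3.090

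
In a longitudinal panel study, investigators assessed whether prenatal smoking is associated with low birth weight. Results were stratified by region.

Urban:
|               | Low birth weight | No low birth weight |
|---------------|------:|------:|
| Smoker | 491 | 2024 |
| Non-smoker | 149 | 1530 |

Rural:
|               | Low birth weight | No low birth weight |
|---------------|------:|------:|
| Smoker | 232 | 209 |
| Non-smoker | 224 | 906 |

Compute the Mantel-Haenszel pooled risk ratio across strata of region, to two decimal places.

RR_MH = Σ(aᵢ·n₀ᵢ/nᵢ) / Σ(cᵢ·n₁ᵢ/nᵢ), with n₁ᵢ = aᵢ+bᵢ (exposed), n₀ᵢ = cᵢ+dᵢ (unexposed), nᵢ = n₁ᵢ+n₀ᵢ.
Stratum 1 (Urban): n₁ = 2515, n₀ = 1679, n = 4194; a·n₀/n = 491·1679/4194 = 196.5639; c·n₁/n = 149·2515/4194 = 89.3503
Stratum 2 (Rural): n₁ = 441, n₀ = 1130, n = 1571; a·n₀/n = 232·1130/1571 = 166.8746; c·n₁/n = 224·441/1571 = 62.8797
RR_MH = (196.5639 + 166.8746) / (89.3503 + 62.8797) = 363.4385 / 152.2300 = 2.38743

2.39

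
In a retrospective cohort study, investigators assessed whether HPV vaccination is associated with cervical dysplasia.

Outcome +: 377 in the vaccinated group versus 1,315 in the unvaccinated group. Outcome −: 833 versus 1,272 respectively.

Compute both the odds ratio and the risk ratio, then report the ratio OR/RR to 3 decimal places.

From the description: a = 377, b = 833, c = 1315, d = 1272.
OR = (377·1272)/(833·1315) = 479544/1095395 = 0.43778
Risk in exposed = 377/1210 = 0.31157; risk in unexposed = 1315/2587 = 0.50831; RR = 0.61295
OR/RR = 0.43778 / 0.61295 = 0.71422
The outcome is not rare, so the OR lies further from 1 than the RR.

0.714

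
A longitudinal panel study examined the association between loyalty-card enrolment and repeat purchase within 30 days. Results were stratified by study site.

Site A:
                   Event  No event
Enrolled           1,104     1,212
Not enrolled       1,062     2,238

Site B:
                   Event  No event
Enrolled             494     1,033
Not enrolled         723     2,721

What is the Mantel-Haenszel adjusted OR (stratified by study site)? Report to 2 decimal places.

1.87

OR_MH = Σ(aᵢdᵢ/nᵢ) / Σ(bᵢcᵢ/nᵢ), where nᵢ is the stratum total.
Stratum 1 (Site A): n = 5616; a·d/n = 1104·2238/5616 = 439.9487; b·c/n = 1212·1062/5616 = 229.1923
Stratum 2 (Site B): n = 4971; a·d/n = 494·2721/4971 = 270.4031; b·c/n = 1033·723/4971 = 150.2432
OR_MH = (439.9487 + 270.4031) / (229.1923 + 150.2432) = 710.3519 / 379.4355 = 1.87213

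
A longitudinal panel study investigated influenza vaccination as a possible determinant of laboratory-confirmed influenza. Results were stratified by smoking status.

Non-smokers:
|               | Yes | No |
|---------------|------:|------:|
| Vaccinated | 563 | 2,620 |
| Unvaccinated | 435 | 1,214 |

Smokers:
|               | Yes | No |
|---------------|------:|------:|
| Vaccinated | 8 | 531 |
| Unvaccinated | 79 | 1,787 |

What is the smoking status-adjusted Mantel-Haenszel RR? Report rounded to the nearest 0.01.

0.65

RR_MH = Σ(aᵢ·n₀ᵢ/nᵢ) / Σ(cᵢ·n₁ᵢ/nᵢ), with n₁ᵢ = aᵢ+bᵢ (exposed), n₀ᵢ = cᵢ+dᵢ (unexposed), nᵢ = n₁ᵢ+n₀ᵢ.
Stratum 1 (Non-smokers): n₁ = 3183, n₀ = 1649, n = 4832; a·n₀/n = 563·1649/4832 = 192.1331; c·n₁/n = 435·3183/4832 = 286.5490
Stratum 2 (Smokers): n₁ = 539, n₀ = 1866, n = 2405; a·n₀/n = 8·1866/2405 = 6.2071; c·n₁/n = 79·539/2405 = 17.7052
RR_MH = (192.1331 + 6.2071) / (286.5490 + 17.7052) = 198.3401 / 304.2542 = 0.65189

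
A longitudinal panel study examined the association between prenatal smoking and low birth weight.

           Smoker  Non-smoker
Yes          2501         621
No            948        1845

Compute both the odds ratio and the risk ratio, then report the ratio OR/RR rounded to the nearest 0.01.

2.72

Reading the table with exposure as columns: a = 2501 (Smoker, case), b = 948 (Smoker, non-case), c = 621 (Non-smoker, case), d = 1845.
OR = (2501·1845)/(948·621) = 4614345/588708 = 7.83809
Risk in exposed = 2501/3449 = 0.72514; risk in unexposed = 621/2466 = 0.25182; RR = 2.87953
OR/RR = 7.83809 / 2.87953 = 2.72200
The outcome is not rare, so the OR lies further from 1 than the RR.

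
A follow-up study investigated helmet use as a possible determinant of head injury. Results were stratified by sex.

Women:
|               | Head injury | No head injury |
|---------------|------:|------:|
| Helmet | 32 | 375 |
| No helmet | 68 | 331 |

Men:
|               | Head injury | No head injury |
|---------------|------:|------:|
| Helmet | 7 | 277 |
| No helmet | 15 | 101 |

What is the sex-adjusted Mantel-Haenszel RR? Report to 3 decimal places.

0.397

RR_MH = Σ(aᵢ·n₀ᵢ/nᵢ) / Σ(cᵢ·n₁ᵢ/nᵢ), with n₁ᵢ = aᵢ+bᵢ (exposed), n₀ᵢ = cᵢ+dᵢ (unexposed), nᵢ = n₁ᵢ+n₀ᵢ.
Stratum 1 (Women): n₁ = 407, n₀ = 399, n = 806; a·n₀/n = 32·399/806 = 15.8412; c·n₁/n = 68·407/806 = 34.3375
Stratum 2 (Men): n₁ = 284, n₀ = 116, n = 400; a·n₀/n = 7·116/400 = 2.0300; c·n₁/n = 15·284/400 = 10.6500
RR_MH = (15.8412 + 2.0300) / (34.3375 + 10.6500) = 17.8712 / 44.9875 = 0.39725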